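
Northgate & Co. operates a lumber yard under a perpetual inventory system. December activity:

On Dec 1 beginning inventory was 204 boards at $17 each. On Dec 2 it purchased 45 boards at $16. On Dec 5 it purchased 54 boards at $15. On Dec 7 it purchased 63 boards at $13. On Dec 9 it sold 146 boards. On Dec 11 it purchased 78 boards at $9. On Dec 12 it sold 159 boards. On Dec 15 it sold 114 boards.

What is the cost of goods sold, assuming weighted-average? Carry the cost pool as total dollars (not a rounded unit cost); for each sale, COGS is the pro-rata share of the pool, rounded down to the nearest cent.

COGS = $6,166.77

After Dec 1: 204 on hand, pool $3,468.00 (≈ $17.0000 each)
After Dec 2: 249 on hand, pool $4,188.00 (≈ $16.8193 each)
After Dec 5: 303 on hand, pool $4,998.00 (≈ $16.4950 each)
After Dec 7: 366 on hand, pool $5,817.00 (≈ $15.8934 each)
Dec 9, sell 146: 146/366 × $5,817.00 → $2,320.44
After Dec 11: 298 on hand, pool $4,198.56 (≈ $14.0891 each)
Dec 12, sell 159: 159/298 × $4,198.56 → $2,240.17
Dec 15, sell 114: 114/139 × $1,958.39 → $1,606.16
Total COGS = $2,320.44 + $2,240.17 + $1,606.16 = $6,166.77
Ending inventory (cost pool remaining) = $352.23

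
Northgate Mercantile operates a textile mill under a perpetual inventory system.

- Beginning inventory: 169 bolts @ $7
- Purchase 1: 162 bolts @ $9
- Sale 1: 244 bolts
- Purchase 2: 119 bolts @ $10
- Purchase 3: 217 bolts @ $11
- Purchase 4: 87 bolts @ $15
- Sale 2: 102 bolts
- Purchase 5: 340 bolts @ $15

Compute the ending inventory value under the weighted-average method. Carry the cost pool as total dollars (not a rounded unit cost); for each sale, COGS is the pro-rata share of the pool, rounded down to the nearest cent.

Ending inventory = $9,560.94

After Beginning: 169 on hand, pool $1,183.00 (≈ $7.0000 each)
After Purchase 1: 331 on hand, pool $2,641.00 (≈ $7.9789 each)
Sale 1, sell 244: 244/331 × $2,641.00 → $1,946.83
After Purchase 2: 206 on hand, pool $1,884.17 (≈ $9.1465 each)
After Purchase 3: 423 on hand, pool $4,271.17 (≈ $10.0973 each)
After Purchase 4: 510 on hand, pool $5,576.17 (≈ $10.9337 each)
Sale 2, sell 102: 102/510 × $5,576.17 → $1,115.23
After Purchase 5: 748 on hand, pool $9,560.94 (≈ $12.7820 each)
Total COGS = $1,946.83 + $1,115.23 = $3,062.06
Ending inventory (cost pool remaining) = $9,560.94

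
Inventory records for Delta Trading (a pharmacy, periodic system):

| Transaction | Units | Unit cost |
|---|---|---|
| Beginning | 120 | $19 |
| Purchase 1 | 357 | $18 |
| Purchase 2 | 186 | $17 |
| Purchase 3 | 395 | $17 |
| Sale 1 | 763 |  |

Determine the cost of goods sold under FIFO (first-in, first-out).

Sale 1 (763) [FIFO — oldest first]: 120 @ $19 + 357 @ $18 + 186 @ $17 + 100 @ $17 = $13,568
Ending inventory: 295 @ $17 = $5,015

COGS = $13,568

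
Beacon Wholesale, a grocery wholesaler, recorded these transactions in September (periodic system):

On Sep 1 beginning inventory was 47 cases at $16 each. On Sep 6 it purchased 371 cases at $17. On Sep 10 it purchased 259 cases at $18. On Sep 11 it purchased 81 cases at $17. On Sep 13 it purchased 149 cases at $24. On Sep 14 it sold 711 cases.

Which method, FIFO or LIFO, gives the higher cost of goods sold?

LIFO

FIFO COGS: 47 @ $16 + 371 @ $17 + 259 @ $18 + 34 @ $17 = $12,299
LIFO COGS: 149 @ $24 + 81 @ $17 + 259 @ $18 + 222 @ $17 = $13,389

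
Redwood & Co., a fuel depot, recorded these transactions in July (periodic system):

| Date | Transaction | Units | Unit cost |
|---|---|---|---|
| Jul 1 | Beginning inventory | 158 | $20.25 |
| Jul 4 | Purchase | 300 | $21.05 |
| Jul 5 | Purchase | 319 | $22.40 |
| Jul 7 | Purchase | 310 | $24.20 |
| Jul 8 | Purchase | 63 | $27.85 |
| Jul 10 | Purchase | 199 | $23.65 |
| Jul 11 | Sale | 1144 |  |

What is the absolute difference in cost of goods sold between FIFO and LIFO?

$684.60

FIFO COGS: 158 @ $20.25 + 300 @ $21.05 + 319 @ $22.40 + 310 @ $24.20 + 57 @ $27.85 = $25,749.55
LIFO COGS: 199 @ $23.65 + 63 @ $27.85 + 310 @ $24.20 + 319 @ $22.40 + 253 @ $21.05 = $26,434.15
Difference = |$25,749.55 − $26,434.15| = $684.60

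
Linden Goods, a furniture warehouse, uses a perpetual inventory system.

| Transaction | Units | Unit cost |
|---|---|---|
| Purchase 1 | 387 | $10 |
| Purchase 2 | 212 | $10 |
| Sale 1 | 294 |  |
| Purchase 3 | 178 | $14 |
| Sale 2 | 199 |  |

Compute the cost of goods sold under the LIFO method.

Sale 1 (294) [LIFO — newest first]: 212 @ $10 + 82 @ $10 = $2,940
Sale 2 (199) [LIFO — newest first]: 178 @ $14 + 21 @ $10 = $2,702
Total COGS = $2,940 + $2,702 = $5,642
Ending inventory: 284 @ $10 = $2,840
Check: goods available $8,482 = COGS $5,642 + ending $2,840

COGS = $5,642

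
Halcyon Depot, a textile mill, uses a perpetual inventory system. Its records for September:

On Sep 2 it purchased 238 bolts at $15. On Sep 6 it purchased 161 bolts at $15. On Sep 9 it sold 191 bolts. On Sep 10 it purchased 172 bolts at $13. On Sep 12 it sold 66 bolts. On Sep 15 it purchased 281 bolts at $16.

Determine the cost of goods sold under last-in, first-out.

Sep 9, 191 sold [LIFO — newest first]: 161 @ $15 + 30 @ $15 = $2,865
Sep 12, 66 sold [LIFO — newest first]: 66 @ $13 = $858
Total COGS = $2,865 + $858 = $3,723
Ending inventory: 208 @ $15 + 106 @ $13 + 281 @ $16 = $8,994
Check: goods available $12,717 = COGS $3,723 + ending $8,994

COGS = $3,723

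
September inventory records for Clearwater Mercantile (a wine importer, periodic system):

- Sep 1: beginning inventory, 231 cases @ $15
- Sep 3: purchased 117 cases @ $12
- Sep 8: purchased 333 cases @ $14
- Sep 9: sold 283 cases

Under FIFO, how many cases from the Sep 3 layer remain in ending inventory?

Sep 9, 283 sold [FIFO — oldest first]: 231 @ $15 + 52 @ $12 = $4,089
Ending inventory: 65 @ $12 + 333 @ $14 = $5,442
Check: goods available $9,531 = COGS $4,089 + ending $5,442

65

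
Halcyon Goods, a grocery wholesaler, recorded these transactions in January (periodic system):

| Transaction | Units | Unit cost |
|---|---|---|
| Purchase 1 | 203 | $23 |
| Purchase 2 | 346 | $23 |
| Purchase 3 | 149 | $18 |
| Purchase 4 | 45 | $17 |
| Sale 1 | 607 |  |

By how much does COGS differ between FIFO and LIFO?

FIFO COGS: 203 @ $23 + 346 @ $23 + 58 @ $18 = $13,671
LIFO COGS: 45 @ $17 + 149 @ $18 + 346 @ $23 + 67 @ $23 = $12,946
Difference = |$13,671 − $12,946| = $725

$725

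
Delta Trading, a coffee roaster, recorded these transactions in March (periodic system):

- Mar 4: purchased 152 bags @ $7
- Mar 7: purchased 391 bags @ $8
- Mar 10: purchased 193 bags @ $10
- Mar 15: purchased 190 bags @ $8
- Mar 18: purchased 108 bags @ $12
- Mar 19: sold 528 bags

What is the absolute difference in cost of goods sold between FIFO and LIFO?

FIFO COGS: 152 @ $7 + 376 @ $8 = $4,072
LIFO COGS: 108 @ $12 + 190 @ $8 + 193 @ $10 + 37 @ $8 = $5,042
Difference = |$4,072 − $5,042| = $970

$970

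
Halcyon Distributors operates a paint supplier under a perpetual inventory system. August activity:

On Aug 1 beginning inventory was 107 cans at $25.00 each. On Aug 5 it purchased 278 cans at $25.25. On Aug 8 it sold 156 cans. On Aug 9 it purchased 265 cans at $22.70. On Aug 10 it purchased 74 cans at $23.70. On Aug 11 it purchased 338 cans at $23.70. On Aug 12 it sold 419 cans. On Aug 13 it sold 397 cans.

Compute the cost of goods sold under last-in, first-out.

Aug 8, 156 sold [LIFO — newest first]: 156 @ $25.25 = $3,939.00
Aug 12, 419 sold [LIFO — newest first]: 338 @ $23.70 + 74 @ $23.70 + 7 @ $22.70 = $9,923.30
Aug 13, 397 sold [LIFO — newest first]: 258 @ $22.70 + 122 @ $25.25 + 17 @ $25.00 = $9,362.10
Total COGS = $3,939.00 + $9,923.30 + $9,362.10 = $23,224.40
Ending inventory: 90 @ $25.00 = $2,250.00

COGS = $23,224.40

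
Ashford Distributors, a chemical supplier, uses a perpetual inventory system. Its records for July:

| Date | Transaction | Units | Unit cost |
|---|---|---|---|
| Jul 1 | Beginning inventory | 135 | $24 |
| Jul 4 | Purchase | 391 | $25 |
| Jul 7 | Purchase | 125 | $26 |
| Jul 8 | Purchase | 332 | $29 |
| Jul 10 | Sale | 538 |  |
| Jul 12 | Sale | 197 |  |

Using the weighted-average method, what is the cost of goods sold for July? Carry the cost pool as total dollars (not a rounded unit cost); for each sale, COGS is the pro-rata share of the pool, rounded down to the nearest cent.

After Jul 1: 135 on hand, pool $3,240.00 (≈ $24.0000 each)
After Jul 4: 526 on hand, pool $13,015.00 (≈ $24.7433 each)
After Jul 7: 651 on hand, pool $16,265.00 (≈ $24.9846 each)
After Jul 8: 983 on hand, pool $25,893.00 (≈ $26.3408 each)
Jul 10, sell 538: 538/983 × $25,893.00 → $14,171.34
Jul 12, sell 197: 197/445 × $11,721.66 → $5,189.13
Total COGS = $14,171.34 + $5,189.13 = $19,360.47
Ending inventory (cost pool remaining) = $6,532.53

COGS = $19,360.47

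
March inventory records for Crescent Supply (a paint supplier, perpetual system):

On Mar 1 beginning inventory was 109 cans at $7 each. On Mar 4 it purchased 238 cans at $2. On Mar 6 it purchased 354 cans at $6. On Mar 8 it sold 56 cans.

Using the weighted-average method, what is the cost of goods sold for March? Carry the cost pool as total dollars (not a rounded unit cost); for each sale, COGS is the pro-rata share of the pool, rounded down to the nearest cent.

COGS = $268.65

After Mar 1: 109 on hand, pool $763.00 (≈ $7.0000 each)
After Mar 4: 347 on hand, pool $1,239.00 (≈ $3.5706 each)
After Mar 6: 701 on hand, pool $3,363.00 (≈ $4.7974 each)
Mar 8, sell 56: 56/701 × $3,363.00 → $268.65
Ending inventory (cost pool remaining) = $3,094.35
Check: goods available $3,363.00 = COGS $268.65 + ending $3,094.35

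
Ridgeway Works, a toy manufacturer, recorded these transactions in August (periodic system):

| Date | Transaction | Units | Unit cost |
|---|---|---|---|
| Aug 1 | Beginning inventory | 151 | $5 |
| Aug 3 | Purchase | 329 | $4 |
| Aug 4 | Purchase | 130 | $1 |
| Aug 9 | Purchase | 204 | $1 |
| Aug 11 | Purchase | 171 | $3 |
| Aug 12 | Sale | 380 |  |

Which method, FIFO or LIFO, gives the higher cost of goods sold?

FIFO COGS: 151 @ $5 + 229 @ $4 = $1,671
LIFO COGS: 171 @ $3 + 204 @ $1 + 5 @ $1 = $722

FIFO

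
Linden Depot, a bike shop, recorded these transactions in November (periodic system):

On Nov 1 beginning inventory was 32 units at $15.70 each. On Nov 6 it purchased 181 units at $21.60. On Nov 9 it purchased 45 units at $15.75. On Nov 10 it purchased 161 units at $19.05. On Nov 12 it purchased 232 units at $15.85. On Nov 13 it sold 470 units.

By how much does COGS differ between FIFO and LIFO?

FIFO COGS: 32 @ $15.70 + 181 @ $21.60 + 45 @ $15.75 + 161 @ $19.05 + 51 @ $15.85 = $8,996.15
LIFO COGS: 232 @ $15.85 + 161 @ $19.05 + 45 @ $15.75 + 32 @ $21.60 = $8,144.20
Difference = |$8,996.15 − $8,144.20| = $851.95

$851.95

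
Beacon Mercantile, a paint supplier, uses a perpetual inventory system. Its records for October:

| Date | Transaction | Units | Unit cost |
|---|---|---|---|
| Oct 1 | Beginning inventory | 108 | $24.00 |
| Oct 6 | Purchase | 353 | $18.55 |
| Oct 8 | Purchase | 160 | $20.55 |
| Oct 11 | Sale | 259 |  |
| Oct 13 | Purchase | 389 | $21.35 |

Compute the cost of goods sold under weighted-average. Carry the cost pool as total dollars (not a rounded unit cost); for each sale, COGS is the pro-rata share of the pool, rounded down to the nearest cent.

COGS = $5,183.39

After Oct 1: 108 on hand, pool $2,592.00 (≈ $24.0000 each)
After Oct 6: 461 on hand, pool $9,140.15 (≈ $19.8268 each)
After Oct 8: 621 on hand, pool $12,428.15 (≈ $20.0131 each)
Oct 11, sell 259: 259/621 × $12,428.15 → $5,183.39
After Oct 13: 751 on hand, pool $15,549.91 (≈ $20.7056 each)
Ending inventory (cost pool remaining) = $15,549.91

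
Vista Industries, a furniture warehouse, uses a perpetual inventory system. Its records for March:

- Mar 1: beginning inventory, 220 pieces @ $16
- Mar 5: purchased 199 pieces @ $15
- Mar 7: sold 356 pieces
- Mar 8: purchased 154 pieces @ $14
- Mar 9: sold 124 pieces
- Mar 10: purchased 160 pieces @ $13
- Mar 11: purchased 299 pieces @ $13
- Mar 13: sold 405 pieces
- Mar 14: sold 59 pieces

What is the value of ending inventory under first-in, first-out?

Ending inventory = $1,144

Mar 7, 356 sold [FIFO — oldest first]: 220 @ $16 + 136 @ $15 = $5,560
Mar 9, 124 sold [FIFO — oldest first]: 63 @ $15 + 61 @ $14 = $1,799
Mar 13, 405 sold [FIFO — oldest first]: 93 @ $14 + 160 @ $13 + 152 @ $13 = $5,358
Mar 14, 59 sold [FIFO — oldest first]: 59 @ $13 = $767
Total COGS = $5,560 + $1,799 + $5,358 + $767 = $13,484
Ending inventory: 88 @ $13 = $1,144
Check: goods available $14,628 = COGS $13,484 + ending $1,144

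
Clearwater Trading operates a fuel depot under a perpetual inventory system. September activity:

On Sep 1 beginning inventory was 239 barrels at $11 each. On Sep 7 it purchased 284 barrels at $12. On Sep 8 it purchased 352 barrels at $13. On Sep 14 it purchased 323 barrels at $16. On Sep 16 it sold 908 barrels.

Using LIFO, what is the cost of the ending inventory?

Sep 16, 908 sold [LIFO — newest first]: 323 @ $16 + 352 @ $13 + 233 @ $12 = $12,540
Ending inventory: 239 @ $11 + 51 @ $12 = $3,241

Ending inventory = $3,241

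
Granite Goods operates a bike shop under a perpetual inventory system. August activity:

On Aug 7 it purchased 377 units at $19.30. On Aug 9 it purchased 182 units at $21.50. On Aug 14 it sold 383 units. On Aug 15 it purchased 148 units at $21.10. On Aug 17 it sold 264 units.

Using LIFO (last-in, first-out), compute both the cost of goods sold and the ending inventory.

COGS = $13,153.90; ending inventory = $1,158.00

Aug 14, 383 sold [LIFO — newest first]: 182 @ $21.50 + 201 @ $19.30 = $7,792.30
Aug 17, 264 sold [LIFO — newest first]: 148 @ $21.10 + 116 @ $19.30 = $5,361.60
Total COGS = $7,792.30 + $5,361.60 = $13,153.90
Ending inventory: 60 @ $19.30 = $1,158.00
Check: goods available $14,311.90 = COGS $13,153.90 + ending $1,158.00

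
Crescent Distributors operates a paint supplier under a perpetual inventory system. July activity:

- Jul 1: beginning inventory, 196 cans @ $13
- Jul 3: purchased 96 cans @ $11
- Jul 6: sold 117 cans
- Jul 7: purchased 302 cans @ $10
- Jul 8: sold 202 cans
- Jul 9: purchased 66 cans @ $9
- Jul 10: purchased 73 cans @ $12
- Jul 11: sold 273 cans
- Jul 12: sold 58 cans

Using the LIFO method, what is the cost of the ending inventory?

Jul 6, 117 sold [LIFO — newest first]: 96 @ $11 + 21 @ $13 = $1,329
Jul 8, 202 sold [LIFO — newest first]: 202 @ $10 = $2,020
Jul 11, 273 sold [LIFO — newest first]: 73 @ $12 + 66 @ $9 + 100 @ $10 + 34 @ $13 = $2,912
Jul 12, 58 sold [LIFO — newest first]: 58 @ $13 = $754
Total COGS = $1,329 + $2,020 + $2,912 + $754 = $7,015
Ending inventory: 83 @ $13 = $1,079

Ending inventory = $1,079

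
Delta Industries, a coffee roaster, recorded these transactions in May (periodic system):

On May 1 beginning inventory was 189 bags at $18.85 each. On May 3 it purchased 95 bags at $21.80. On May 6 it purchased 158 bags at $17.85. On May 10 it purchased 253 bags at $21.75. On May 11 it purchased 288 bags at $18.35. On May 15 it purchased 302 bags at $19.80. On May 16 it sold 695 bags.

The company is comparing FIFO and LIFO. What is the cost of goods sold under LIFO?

FIFO COGS: 189 @ $18.85 + 95 @ $21.80 + 158 @ $17.85 + 253 @ $21.75 = $13,956.70
LIFO COGS: 302 @ $19.80 + 288 @ $18.35 + 105 @ $21.75 = $13,548.15

COGS = $13,548.15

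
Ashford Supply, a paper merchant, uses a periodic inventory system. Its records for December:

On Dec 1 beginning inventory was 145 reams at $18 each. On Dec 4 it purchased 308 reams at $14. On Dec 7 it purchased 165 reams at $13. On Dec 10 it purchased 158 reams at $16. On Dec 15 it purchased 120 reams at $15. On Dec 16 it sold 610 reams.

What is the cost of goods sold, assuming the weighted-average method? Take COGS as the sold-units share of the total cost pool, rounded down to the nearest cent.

COGS = $9,119.36

Dec 16, sell 610: 610/896 × $13,395.00 → $9,119.36
Ending inventory (cost pool remaining) = $4,275.64
Check: goods available $13,395.00 = COGS $9,119.36 + ending $4,275.64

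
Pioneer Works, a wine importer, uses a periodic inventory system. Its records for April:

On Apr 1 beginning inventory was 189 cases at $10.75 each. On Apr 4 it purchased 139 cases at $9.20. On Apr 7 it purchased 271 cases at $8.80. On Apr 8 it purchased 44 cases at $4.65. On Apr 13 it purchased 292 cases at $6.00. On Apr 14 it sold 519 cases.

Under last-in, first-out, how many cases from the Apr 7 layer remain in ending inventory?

Apr 14, 519 sold [LIFO — newest first]: 292 @ $6.00 + 44 @ $4.65 + 183 @ $8.80 = $3,567.00
Ending inventory: 189 @ $10.75 + 139 @ $9.20 + 88 @ $8.80 = $4,084.95

88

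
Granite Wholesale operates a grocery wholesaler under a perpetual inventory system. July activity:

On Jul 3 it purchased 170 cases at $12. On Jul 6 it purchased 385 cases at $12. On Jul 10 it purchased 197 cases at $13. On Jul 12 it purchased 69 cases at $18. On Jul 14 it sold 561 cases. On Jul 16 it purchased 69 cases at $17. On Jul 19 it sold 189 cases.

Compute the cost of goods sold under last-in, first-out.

Jul 14, 561 sold [LIFO — newest first]: 69 @ $18 + 197 @ $13 + 295 @ $12 = $7,343
Jul 19, 189 sold [LIFO — newest first]: 69 @ $17 + 90 @ $12 + 30 @ $12 = $2,613
Total COGS = $7,343 + $2,613 = $9,956
Ending inventory: 140 @ $12 = $1,680
Check: goods available $11,636 = COGS $9,956 + ending $1,680

COGS = $9,956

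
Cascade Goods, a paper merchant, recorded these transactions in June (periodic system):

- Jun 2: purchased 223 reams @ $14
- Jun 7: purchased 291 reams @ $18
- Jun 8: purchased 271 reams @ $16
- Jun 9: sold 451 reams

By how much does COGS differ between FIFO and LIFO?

FIFO COGS: 223 @ $14 + 228 @ $18 = $7,226
LIFO COGS: 271 @ $16 + 180 @ $18 = $7,576
Difference = |$7,226 − $7,576| = $350

$350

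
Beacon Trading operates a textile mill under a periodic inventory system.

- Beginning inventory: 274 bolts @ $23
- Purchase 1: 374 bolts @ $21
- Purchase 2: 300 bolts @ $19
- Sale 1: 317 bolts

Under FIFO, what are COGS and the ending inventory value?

COGS = $7,205; ending inventory = $12,651

Sale 1 (317) [FIFO — oldest first]: 274 @ $23 + 43 @ $21 = $7,205
Ending inventory: 331 @ $21 + 300 @ $19 = $12,651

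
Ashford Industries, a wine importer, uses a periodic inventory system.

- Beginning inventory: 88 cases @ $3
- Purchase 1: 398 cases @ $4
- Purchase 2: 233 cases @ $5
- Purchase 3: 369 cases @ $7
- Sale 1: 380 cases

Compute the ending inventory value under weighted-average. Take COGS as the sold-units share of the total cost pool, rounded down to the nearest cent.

Sale 1, sell 380: 380/1088 × $5,604.00 → $1,957.27
Ending inventory (cost pool remaining) = $3,646.73

Ending inventory = $3,646.73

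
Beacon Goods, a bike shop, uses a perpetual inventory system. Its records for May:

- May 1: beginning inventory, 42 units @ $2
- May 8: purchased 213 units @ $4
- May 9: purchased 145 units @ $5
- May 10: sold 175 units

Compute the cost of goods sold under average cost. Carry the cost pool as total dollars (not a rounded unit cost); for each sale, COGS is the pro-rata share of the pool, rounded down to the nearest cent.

COGS = $726.68

After May 1: 42 on hand, pool $84.00 (≈ $2.0000 each)
After May 8: 255 on hand, pool $936.00 (≈ $3.6706 each)
After May 9: 400 on hand, pool $1,661.00 (≈ $4.1525 each)
May 10, sell 175: 175/400 × $1,661.00 → $726.68
Ending inventory (cost pool remaining) = $934.32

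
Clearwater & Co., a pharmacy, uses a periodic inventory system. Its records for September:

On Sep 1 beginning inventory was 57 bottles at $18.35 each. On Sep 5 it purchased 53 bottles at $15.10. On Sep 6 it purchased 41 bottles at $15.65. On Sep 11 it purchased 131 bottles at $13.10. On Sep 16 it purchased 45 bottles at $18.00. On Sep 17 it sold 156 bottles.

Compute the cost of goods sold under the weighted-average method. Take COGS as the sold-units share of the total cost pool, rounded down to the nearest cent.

Sep 17, sell 156: 156/327 × $5,014.00 → $2,392.00
Ending inventory (cost pool remaining) = $2,622.00
Check: goods available $5,014.00 = COGS $2,392.00 + ending $2,622.00

COGS = $2,392.00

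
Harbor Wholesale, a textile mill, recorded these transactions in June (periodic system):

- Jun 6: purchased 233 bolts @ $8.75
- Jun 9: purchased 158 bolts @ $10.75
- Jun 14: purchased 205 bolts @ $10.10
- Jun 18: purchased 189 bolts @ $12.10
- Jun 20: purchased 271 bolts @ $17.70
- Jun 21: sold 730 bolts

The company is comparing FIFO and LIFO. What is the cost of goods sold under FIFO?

COGS = $7,429.15

FIFO COGS: 233 @ $8.75 + 158 @ $10.75 + 205 @ $10.10 + 134 @ $12.10 = $7,429.15
LIFO COGS: 271 @ $17.70 + 189 @ $12.10 + 205 @ $10.10 + 65 @ $10.75 = $9,852.85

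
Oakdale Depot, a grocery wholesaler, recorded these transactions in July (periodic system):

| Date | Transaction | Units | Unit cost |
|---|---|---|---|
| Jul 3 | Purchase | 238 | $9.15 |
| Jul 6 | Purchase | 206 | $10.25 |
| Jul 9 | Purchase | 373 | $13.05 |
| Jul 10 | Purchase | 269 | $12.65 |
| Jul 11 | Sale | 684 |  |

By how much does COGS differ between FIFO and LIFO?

FIFO COGS: 238 @ $9.15 + 206 @ $10.25 + 240 @ $13.05 = $7,421.20
LIFO COGS: 269 @ $12.65 + 373 @ $13.05 + 42 @ $10.25 = $8,701.00
Difference = |$7,421.20 − $8,701.00| = $1,279.80

$1,279.80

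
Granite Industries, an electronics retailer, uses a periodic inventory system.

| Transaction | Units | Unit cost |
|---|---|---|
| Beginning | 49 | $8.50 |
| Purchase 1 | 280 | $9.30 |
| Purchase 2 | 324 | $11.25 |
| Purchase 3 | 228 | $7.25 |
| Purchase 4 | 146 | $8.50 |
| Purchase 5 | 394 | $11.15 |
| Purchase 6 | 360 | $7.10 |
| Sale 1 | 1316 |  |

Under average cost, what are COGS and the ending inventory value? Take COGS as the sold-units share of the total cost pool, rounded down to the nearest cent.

Sale 1, sell 1316: 1316/1781 × $16,508.60 → $12,198.38
Ending inventory (cost pool remaining) = $4,310.22
Check: goods available $16,508.60 = COGS $12,198.38 + ending $4,310.22

COGS = $12,198.38; ending inventory = $4,310.22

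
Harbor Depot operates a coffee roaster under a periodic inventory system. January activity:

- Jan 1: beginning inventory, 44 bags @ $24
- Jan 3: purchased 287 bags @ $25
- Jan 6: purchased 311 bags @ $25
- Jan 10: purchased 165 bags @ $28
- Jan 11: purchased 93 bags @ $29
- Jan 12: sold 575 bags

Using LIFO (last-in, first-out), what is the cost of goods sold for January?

Jan 12, 575 sold [LIFO — newest first]: 93 @ $29 + 165 @ $28 + 311 @ $25 + 6 @ $25 = $15,242
Ending inventory: 44 @ $24 + 281 @ $25 = $8,081

COGS = $15,242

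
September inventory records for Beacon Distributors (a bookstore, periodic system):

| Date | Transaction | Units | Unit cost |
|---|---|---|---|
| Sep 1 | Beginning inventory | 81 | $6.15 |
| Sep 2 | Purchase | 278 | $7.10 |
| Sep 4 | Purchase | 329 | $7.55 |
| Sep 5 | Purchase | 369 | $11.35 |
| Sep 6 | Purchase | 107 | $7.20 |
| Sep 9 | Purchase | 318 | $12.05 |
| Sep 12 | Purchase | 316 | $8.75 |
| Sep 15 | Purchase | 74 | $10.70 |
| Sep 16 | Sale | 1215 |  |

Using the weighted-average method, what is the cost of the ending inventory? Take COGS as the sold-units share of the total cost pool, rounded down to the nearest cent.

Sep 16, sell 1215: 1215/1872 × $17,303.15 → $11,230.40
Ending inventory (cost pool remaining) = $6,072.75
Check: goods available $17,303.15 = COGS $11,230.40 + ending $6,072.75

Ending inventory = $6,072.75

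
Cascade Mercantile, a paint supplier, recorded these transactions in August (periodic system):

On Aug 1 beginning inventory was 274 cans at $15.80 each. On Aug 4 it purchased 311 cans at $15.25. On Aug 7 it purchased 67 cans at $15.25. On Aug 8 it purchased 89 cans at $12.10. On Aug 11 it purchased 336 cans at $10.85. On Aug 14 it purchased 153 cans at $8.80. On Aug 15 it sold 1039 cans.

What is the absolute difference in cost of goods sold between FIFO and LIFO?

$1,259.10

FIFO COGS: 274 @ $15.80 + 311 @ $15.25 + 67 @ $15.25 + 89 @ $12.10 + 298 @ $10.85 = $14,403.90
LIFO COGS: 153 @ $8.80 + 336 @ $10.85 + 89 @ $12.10 + 67 @ $15.25 + 311 @ $15.25 + 83 @ $15.80 = $13,144.80
Difference = |$14,403.90 − $13,144.80| = $1,259.10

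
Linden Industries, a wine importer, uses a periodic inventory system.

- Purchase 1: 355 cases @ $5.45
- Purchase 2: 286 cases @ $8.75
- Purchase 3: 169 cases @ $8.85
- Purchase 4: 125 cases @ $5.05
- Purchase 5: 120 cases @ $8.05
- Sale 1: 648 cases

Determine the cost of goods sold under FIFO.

Sale 1 (648) [FIFO — oldest first]: 355 @ $5.45 + 286 @ $8.75 + 7 @ $8.85 = $4,499.20
Ending inventory: 162 @ $8.85 + 125 @ $5.05 + 120 @ $8.05 = $3,030.95
Check: goods available $7,530.15 = COGS $4,499.20 + ending $3,030.95

COGS = $4,499.20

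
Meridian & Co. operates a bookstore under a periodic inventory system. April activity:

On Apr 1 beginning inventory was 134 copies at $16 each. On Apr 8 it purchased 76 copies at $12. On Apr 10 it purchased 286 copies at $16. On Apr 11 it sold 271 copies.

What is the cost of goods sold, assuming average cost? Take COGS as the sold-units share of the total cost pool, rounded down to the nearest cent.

Apr 11, sell 271: 271/496 × $7,632.00 → $4,169.90
Ending inventory (cost pool remaining) = $3,462.10

COGS = $4,169.90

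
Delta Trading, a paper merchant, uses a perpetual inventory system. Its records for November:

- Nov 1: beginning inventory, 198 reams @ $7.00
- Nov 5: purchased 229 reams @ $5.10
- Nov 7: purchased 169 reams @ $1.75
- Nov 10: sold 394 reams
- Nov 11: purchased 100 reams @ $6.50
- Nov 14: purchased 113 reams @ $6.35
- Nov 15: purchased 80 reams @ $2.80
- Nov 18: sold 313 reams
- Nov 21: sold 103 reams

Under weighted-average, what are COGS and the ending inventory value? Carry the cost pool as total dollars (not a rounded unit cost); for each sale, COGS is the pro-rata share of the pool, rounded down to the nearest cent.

COGS = $4,033.05; ending inventory = $408.15

After Nov 1: 198 on hand, pool $1,386.00 (≈ $7.0000 each)
After Nov 5: 427 on hand, pool $2,553.90 (≈ $5.9810 each)
After Nov 7: 596 on hand, pool $2,849.65 (≈ $4.7813 each)
Nov 10, sell 394: 394/596 × $2,849.65 → $1,883.82
After Nov 11: 302 on hand, pool $1,615.83 (≈ $5.3504 each)
After Nov 14: 415 on hand, pool $2,333.38 (≈ $5.6226 each)
After Nov 15: 495 on hand, pool $2,557.38 (≈ $5.1664 each)
Nov 18, sell 313: 313/495 × $2,557.38 → $1,617.09
Nov 21, sell 103: 103/182 × $940.29 → $532.14
Total COGS = $1,883.82 + $1,617.09 + $532.14 = $4,033.05
Ending inventory (cost pool remaining) = $408.15
Check: goods available $4,441.20 = COGS $4,033.05 + ending $408.15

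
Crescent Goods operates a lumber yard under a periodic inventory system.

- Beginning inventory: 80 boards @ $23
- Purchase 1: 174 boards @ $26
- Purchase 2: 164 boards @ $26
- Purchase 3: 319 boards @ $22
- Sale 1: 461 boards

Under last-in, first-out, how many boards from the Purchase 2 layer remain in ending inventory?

Sale 1 (461) [LIFO — newest first]: 319 @ $22 + 142 @ $26 = $10,710
Ending inventory: 80 @ $23 + 174 @ $26 + 22 @ $26 = $6,936
Check: goods available $17,646 = COGS $10,710 + ending $6,936

22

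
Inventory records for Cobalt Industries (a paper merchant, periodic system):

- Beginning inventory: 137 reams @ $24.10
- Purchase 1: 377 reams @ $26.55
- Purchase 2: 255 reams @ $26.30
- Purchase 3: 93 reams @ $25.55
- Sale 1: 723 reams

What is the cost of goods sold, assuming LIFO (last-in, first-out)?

Sale 1 (723) [LIFO — newest first]: 93 @ $25.55 + 255 @ $26.30 + 375 @ $26.55 = $19,038.90
Ending inventory: 137 @ $24.10 + 2 @ $26.55 = $3,354.80
Check: goods available $22,393.70 = COGS $19,038.90 + ending $3,354.80

COGS = $19,038.90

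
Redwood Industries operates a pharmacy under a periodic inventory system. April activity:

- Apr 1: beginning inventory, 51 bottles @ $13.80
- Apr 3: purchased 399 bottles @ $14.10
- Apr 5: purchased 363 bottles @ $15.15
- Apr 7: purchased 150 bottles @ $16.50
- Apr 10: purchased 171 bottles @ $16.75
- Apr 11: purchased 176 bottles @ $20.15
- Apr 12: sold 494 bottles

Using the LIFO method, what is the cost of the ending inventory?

Ending inventory = $11,878.65

Apr 12, 494 sold [LIFO — newest first]: 176 @ $20.15 + 171 @ $16.75 + 147 @ $16.50 = $8,836.15
Ending inventory: 51 @ $13.80 + 399 @ $14.10 + 363 @ $15.15 + 3 @ $16.50 = $11,878.65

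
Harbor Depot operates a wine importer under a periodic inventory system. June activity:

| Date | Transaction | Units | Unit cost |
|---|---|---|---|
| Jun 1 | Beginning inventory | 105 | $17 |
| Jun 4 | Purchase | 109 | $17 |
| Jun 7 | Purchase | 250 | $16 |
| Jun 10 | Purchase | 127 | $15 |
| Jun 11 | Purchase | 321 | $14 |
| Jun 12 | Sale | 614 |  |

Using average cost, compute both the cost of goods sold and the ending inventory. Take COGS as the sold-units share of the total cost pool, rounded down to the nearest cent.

Jun 12, sell 614: 614/912 × $14,037.00 → $9,450.34
Ending inventory (cost pool remaining) = $4,586.66
Check: goods available $14,037.00 = COGS $9,450.34 + ending $4,586.66

COGS = $9,450.34; ending inventory = $4,586.66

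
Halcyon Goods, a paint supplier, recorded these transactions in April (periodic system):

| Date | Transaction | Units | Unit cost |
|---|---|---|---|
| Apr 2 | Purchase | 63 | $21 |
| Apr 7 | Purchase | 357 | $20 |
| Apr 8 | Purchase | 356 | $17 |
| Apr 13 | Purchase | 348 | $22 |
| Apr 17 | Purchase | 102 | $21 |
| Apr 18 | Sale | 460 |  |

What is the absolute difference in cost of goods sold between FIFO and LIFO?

FIFO COGS: 63 @ $21 + 357 @ $20 + 40 @ $17 = $9,143
LIFO COGS: 102 @ $21 + 348 @ $22 + 10 @ $17 = $9,968
Difference = |$9,143 − $9,968| = $825

$825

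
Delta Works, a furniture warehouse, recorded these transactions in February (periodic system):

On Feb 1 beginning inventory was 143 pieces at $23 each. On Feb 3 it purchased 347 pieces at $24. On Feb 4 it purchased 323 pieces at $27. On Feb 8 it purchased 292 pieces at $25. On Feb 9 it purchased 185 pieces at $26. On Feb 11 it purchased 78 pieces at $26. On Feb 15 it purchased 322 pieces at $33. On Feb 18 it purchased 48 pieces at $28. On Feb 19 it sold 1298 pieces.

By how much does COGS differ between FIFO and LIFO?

FIFO COGS: 143 @ $23 + 347 @ $24 + 323 @ $27 + 292 @ $25 + 185 @ $26 + 8 @ $26 = $32,656
LIFO COGS: 48 @ $28 + 322 @ $33 + 78 @ $26 + 185 @ $26 + 292 @ $25 + 323 @ $27 + 50 @ $24 = $36,029
Difference = |$32,656 − $36,029| = $3,373

$3,373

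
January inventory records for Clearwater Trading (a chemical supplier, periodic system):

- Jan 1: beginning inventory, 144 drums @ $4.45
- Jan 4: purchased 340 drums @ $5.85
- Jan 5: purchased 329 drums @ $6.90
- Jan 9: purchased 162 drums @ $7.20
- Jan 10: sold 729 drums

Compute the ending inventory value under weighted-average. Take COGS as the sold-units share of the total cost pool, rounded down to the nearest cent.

Ending inventory = $1,530.58

Jan 10, sell 729: 729/975 × $6,066.30 → $4,535.72
Ending inventory (cost pool remaining) = $1,530.58
Check: goods available $6,066.30 = COGS $4,535.72 + ending $1,530.58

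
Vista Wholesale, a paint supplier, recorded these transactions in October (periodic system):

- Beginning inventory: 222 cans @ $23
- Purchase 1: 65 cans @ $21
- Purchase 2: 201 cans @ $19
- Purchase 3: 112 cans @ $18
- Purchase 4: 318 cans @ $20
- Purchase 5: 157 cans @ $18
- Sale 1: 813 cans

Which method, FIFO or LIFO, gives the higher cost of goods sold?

FIFO

FIFO COGS: 222 @ $23 + 65 @ $21 + 201 @ $19 + 112 @ $18 + 213 @ $20 = $16,566
LIFO COGS: 157 @ $18 + 318 @ $20 + 112 @ $18 + 201 @ $19 + 25 @ $21 = $15,546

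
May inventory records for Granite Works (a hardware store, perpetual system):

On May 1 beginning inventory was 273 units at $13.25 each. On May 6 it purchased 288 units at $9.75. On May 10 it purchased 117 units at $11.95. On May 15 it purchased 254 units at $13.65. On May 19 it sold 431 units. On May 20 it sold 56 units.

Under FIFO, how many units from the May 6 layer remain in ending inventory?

74

May 19, 431 sold [FIFO — oldest first]: 273 @ $13.25 + 158 @ $9.75 = $5,157.75
May 20, 56 sold [FIFO — oldest first]: 56 @ $9.75 = $546.00
Total COGS = $5,157.75 + $546.00 = $5,703.75
Ending inventory: 74 @ $9.75 + 117 @ $11.95 + 254 @ $13.65 = $5,586.75
Check: goods available $11,290.50 = COGS $5,703.75 + ending $5,586.75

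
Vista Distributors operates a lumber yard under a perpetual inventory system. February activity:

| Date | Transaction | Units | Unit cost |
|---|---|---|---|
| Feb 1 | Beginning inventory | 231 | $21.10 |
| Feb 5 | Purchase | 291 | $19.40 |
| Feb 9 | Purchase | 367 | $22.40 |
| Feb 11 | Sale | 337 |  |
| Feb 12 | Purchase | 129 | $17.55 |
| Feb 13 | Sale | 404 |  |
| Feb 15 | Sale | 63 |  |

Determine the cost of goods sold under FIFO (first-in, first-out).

COGS = $16,836.30

Feb 11, 337 sold [FIFO — oldest first]: 231 @ $21.10 + 106 @ $19.40 = $6,930.50
Feb 13, 404 sold [FIFO — oldest first]: 185 @ $19.40 + 219 @ $22.40 = $8,494.60
Feb 15, 63 sold [FIFO — oldest first]: 63 @ $22.40 = $1,411.20
Total COGS = $6,930.50 + $8,494.60 + $1,411.20 = $16,836.30
Ending inventory: 85 @ $22.40 + 129 @ $17.55 = $4,167.95
Check: goods available $21,004.25 = COGS $16,836.30 + ending $4,167.95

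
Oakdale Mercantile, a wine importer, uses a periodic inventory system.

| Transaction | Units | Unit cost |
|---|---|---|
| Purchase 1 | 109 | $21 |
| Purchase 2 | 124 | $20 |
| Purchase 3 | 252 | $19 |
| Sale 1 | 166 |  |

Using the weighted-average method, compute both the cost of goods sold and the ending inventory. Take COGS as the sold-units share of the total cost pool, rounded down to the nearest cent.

COGS = $3,271.05; ending inventory = $6,285.95

Sale 1, sell 166: 166/485 × $9,557.00 → $3,271.05
Ending inventory (cost pool remaining) = $6,285.95
Check: goods available $9,557.00 = COGS $3,271.05 + ending $6,285.95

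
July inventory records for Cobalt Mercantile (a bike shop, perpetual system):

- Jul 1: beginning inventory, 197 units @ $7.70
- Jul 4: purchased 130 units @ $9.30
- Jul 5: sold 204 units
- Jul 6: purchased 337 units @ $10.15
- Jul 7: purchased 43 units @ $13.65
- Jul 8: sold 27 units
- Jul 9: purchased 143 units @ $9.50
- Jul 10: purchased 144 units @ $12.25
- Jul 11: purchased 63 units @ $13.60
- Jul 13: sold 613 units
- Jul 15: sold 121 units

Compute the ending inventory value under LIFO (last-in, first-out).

Jul 5, 204 sold [LIFO — newest first]: 130 @ $9.30 + 74 @ $7.70 = $1,778.80
Jul 8, 27 sold [LIFO — newest first]: 27 @ $13.65 = $368.55
Jul 13, 613 sold [LIFO — newest first]: 63 @ $13.60 + 144 @ $12.25 + 143 @ $9.50 + 16 @ $13.65 + 247 @ $10.15 = $6,704.75
Jul 15, 121 sold [LIFO — newest first]: 90 @ $10.15 + 31 @ $7.70 = $1,152.20
Total COGS = $1,778.80 + $368.55 + $6,704.75 + $1,152.20 = $10,004.30
Ending inventory: 92 @ $7.70 = $708.40

Ending inventory = $708.40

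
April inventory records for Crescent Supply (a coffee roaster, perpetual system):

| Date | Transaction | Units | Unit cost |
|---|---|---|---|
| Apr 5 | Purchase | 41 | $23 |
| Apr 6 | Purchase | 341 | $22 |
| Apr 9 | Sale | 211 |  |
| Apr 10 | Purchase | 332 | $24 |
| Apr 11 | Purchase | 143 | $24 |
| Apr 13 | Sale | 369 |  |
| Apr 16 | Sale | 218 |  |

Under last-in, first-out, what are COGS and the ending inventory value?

Apr 9, 211 sold [LIFO — newest first]: 211 @ $22 = $4,642
Apr 13, 369 sold [LIFO — newest first]: 143 @ $24 + 226 @ $24 = $8,856
Apr 16, 218 sold [LIFO — newest first]: 106 @ $24 + 112 @ $22 = $5,008
Total COGS = $4,642 + $8,856 + $5,008 = $18,506
Ending inventory: 41 @ $23 + 18 @ $22 = $1,339
Check: goods available $19,845 = COGS $18,506 + ending $1,339

COGS = $18,506; ending inventory = $1,339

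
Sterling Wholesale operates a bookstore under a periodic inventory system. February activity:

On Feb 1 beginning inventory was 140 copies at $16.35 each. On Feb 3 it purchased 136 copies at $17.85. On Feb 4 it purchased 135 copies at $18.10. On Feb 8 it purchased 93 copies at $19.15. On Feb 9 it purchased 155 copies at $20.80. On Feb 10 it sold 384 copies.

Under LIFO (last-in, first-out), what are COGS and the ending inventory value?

Feb 10, 384 sold [LIFO — newest first]: 155 @ $20.80 + 93 @ $19.15 + 135 @ $18.10 + 1 @ $17.85 = $7,466.30
Ending inventory: 140 @ $16.35 + 135 @ $17.85 = $4,698.75
Check: goods available $12,165.05 = COGS $7,466.30 + ending $4,698.75

COGS = $7,466.30; ending inventory = $4,698.75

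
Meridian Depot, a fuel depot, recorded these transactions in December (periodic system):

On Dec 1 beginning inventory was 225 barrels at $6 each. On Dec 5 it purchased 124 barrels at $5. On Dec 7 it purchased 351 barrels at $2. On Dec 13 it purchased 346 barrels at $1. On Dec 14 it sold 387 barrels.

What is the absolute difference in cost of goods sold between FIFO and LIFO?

FIFO COGS: 225 @ $6 + 124 @ $5 + 38 @ $2 = $2,046
LIFO COGS: 346 @ $1 + 41 @ $2 = $428
Difference = |$2,046 − $428| = $1,618

$1,618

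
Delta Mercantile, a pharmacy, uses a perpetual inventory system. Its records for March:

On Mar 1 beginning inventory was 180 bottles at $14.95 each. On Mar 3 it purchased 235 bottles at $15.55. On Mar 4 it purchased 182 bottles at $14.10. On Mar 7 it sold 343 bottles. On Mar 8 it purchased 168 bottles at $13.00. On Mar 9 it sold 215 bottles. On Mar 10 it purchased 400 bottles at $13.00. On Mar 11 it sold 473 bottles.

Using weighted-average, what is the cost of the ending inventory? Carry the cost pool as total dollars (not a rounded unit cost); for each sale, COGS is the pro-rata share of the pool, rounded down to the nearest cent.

Ending inventory = $1,795.01

After Mar 1: 180 on hand, pool $2,691.00 (≈ $14.9500 each)
After Mar 3: 415 on hand, pool $6,345.25 (≈ $15.2898 each)
After Mar 4: 597 on hand, pool $8,911.45 (≈ $14.9271 each)
Mar 7, sell 343: 343/597 × $8,911.45 → $5,119.97
After Mar 8: 422 on hand, pool $5,975.48 (≈ $14.1599 each)
Mar 9, sell 215: 215/422 × $5,975.48 → $3,044.37
After Mar 10: 607 on hand, pool $8,131.11 (≈ $13.3956 each)
Mar 11, sell 473: 473/607 × $8,131.11 → $6,336.10
Total COGS = $5,119.97 + $3,044.37 + $6,336.10 = $14,500.44
Ending inventory (cost pool remaining) = $1,795.01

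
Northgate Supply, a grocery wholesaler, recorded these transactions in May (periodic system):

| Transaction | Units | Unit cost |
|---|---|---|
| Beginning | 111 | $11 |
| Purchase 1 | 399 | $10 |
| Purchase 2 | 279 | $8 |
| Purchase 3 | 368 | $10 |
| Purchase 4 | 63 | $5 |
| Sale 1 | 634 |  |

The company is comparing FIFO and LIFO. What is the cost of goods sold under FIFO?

FIFO COGS: 111 @ $11 + 399 @ $10 + 124 @ $8 = $6,203
LIFO COGS: 63 @ $5 + 368 @ $10 + 203 @ $8 = $5,619

COGS = $6,203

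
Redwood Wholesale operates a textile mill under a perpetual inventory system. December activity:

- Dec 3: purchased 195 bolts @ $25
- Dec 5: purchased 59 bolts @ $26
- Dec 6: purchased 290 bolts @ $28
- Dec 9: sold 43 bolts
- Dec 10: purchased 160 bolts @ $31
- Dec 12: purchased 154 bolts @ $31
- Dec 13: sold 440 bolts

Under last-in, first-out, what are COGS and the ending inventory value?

Dec 9, 43 sold [LIFO — newest first]: 43 @ $28 = $1,204
Dec 13, 440 sold [LIFO — newest first]: 154 @ $31 + 160 @ $31 + 126 @ $28 = $13,262
Total COGS = $1,204 + $13,262 = $14,466
Ending inventory: 195 @ $25 + 59 @ $26 + 121 @ $28 = $9,797

COGS = $14,466; ending inventory = $9,797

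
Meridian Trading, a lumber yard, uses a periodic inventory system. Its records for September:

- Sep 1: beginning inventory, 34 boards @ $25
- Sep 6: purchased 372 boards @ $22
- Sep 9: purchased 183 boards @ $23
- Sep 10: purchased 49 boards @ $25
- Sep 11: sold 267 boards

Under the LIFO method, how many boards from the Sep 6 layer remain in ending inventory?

337

Sep 11, 267 sold [LIFO — newest first]: 49 @ $25 + 183 @ $23 + 35 @ $22 = $6,204
Ending inventory: 34 @ $25 + 337 @ $22 = $8,264
Check: goods available $14,468 = COGS $6,204 + ending $8,264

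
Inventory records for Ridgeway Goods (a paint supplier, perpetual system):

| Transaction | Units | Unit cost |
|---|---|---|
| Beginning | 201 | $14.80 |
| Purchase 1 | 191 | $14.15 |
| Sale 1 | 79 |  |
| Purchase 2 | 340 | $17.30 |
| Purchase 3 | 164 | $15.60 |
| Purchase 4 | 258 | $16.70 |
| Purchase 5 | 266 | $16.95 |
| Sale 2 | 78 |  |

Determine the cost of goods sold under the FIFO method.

COGS = $2,323.60

Sale 1 (79) [FIFO — oldest first]: 79 @ $14.80 = $1,169.20
Sale 2 (78) [FIFO — oldest first]: 78 @ $14.80 = $1,154.40
Total COGS = $1,169.20 + $1,154.40 = $2,323.60
Ending inventory: 44 @ $14.80 + 191 @ $14.15 + 340 @ $17.30 + 164 @ $15.60 + 258 @ $16.70 + 266 @ $16.95 = $20,611.55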